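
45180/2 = 22590 = 22590.00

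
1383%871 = 512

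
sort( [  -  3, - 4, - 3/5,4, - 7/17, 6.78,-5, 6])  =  [-5, -4, - 3 , - 3/5,-7/17, 4,6, 6.78]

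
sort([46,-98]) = [ - 98,  46 ] 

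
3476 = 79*44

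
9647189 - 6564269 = 3082920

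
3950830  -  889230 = 3061600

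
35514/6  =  5919 = 5919.00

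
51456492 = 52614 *978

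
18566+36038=54604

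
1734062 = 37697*46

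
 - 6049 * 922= - 5577178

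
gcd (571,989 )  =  1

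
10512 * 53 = 557136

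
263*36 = 9468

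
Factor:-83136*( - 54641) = 4542634176  =  2^6*3^1*101^1*433^1*541^1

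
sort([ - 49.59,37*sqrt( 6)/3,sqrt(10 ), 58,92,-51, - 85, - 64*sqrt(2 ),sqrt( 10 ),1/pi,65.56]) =[ -64*sqrt( 2), - 85, - 51, - 49.59,1/pi, sqrt( 10 ), sqrt( 10 ),37*sqrt( 6 )/3, 58,65.56, 92 ]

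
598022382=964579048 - 366556666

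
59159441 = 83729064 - 24569623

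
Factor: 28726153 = 29^1*647^1*1531^1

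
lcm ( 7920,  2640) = 7920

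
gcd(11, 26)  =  1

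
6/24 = 1/4 = 0.25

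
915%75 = 15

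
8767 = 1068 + 7699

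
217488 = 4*54372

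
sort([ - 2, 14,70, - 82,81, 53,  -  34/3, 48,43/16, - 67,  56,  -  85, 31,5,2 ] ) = [ - 85, - 82, - 67, - 34/3, - 2 , 2,  43/16  ,  5, 14,31,48,53, 56, 70,81 ]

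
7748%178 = 94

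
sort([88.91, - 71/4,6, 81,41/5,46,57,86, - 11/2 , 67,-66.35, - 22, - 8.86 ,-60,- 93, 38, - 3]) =[ -93,  -  66.35, - 60, - 22,- 71/4, - 8.86, - 11/2, - 3,6, 41/5,38 , 46,57  ,  67,81 , 86,88.91] 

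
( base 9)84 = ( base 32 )2C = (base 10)76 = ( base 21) 3D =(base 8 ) 114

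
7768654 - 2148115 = 5620539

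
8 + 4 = 12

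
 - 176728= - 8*22091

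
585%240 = 105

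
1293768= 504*2567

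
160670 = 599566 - 438896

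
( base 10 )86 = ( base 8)126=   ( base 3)10012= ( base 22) 3k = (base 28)32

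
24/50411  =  24/50411   =  0.00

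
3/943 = 3/943 = 0.00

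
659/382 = 1 + 277/382 = 1.73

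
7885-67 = 7818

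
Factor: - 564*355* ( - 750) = 2^3  *  3^2*5^4*47^1*71^1 = 150165000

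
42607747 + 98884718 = 141492465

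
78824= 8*9853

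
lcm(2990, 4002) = 260130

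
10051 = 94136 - 84085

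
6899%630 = 599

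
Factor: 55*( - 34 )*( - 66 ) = 2^2*3^1 * 5^1 * 11^2 * 17^1 = 123420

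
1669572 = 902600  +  766972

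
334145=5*66829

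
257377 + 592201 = 849578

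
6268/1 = 6268=   6268.00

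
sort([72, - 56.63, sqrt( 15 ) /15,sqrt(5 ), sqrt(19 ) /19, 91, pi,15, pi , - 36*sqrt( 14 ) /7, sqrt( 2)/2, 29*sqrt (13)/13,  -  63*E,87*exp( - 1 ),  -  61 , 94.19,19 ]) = [- 63 * E, - 61, - 56.63, - 36*sqrt( 14 )/7 , sqrt(19 ) /19,sqrt( 15 )/15, sqrt( 2)/2,sqrt( 5 ) , pi, pi , 29 * sqrt( 13 ) /13,  15, 19, 87*exp( - 1),72 , 91, 94.19]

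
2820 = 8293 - 5473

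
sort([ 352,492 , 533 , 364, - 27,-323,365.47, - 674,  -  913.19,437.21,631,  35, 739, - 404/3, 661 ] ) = [ - 913.19,  -  674 ,-323 , - 404/3 , -27, 35,  352, 364, 365.47 , 437.21,  492,533 , 631 , 661,739]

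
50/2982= 25/1491  =  0.02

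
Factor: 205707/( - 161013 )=  -  359/281   =  - 281^( - 1)*359^1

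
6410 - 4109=2301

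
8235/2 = 8235/2 = 4117.50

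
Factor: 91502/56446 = 13^( -2)*167^(  -  1)*45751^1 = 45751/28223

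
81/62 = 1 + 19/62=1.31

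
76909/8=76909/8=9613.62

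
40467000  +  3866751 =44333751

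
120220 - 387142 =- 266922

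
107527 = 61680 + 45847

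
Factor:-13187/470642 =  - 2^ ( - 1 )*31^( - 1)*7591^( - 1 )*13187^1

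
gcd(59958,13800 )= 6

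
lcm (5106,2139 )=158286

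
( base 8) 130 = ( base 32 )2o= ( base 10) 88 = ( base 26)3A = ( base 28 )34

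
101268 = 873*116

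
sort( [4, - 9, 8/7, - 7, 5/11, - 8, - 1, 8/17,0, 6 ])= [ - 9, - 8,- 7, - 1,0,  5/11, 8/17,8/7, 4, 6]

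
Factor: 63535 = 5^1*97^1*131^1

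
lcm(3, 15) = 15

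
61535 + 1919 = 63454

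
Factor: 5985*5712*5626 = 192332236320 = 2^5 * 3^3 *5^1*  7^2* 17^1*19^1*29^1*97^1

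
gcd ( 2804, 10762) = 2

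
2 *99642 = 199284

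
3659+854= 4513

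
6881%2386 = 2109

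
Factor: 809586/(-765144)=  - 44977/42508 = - 2^( - 2)*41^1 * 1097^1* 10627^(  -  1)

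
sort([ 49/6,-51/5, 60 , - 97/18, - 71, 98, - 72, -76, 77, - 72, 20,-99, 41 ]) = [ - 99, - 76, - 72, - 72,-71,-51/5, - 97/18, 49/6,  20,41, 60,77, 98]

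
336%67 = 1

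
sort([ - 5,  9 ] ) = [ - 5 , 9]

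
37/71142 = 37/71142 = 0.00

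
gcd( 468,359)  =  1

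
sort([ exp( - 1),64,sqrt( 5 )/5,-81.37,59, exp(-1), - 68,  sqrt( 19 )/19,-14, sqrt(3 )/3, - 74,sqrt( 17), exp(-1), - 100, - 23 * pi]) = [-100,-81.37,  -  74, - 23*pi,-68, - 14,sqrt(19 )/19,exp(-1),exp( - 1 ),  exp( - 1 ) , sqrt( 5 )/5, sqrt( 3)/3,sqrt( 17),59,64]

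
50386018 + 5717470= 56103488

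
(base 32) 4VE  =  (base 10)5102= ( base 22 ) ABK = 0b1001111101110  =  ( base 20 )CF2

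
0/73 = 0 = 0.00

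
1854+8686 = 10540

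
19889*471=9367719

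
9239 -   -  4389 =13628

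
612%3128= 612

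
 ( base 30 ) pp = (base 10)775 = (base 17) 2BA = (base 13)478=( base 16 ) 307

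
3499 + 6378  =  9877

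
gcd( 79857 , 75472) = 1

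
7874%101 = 97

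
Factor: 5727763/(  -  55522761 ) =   -  3^( - 1) *7^( - 1 )*43^ (-1 )*53^1*67^1*1613^1  *  61487^( -1)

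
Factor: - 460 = - 2^2*5^1*23^1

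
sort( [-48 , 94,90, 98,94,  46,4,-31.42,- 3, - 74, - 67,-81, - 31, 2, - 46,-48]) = [- 81,-74,-67, - 48, - 48, - 46,-31.42,-31,-3,2,4, 46, 90, 94, 94,98]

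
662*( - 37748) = -24989176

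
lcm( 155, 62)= 310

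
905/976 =905/976 = 0.93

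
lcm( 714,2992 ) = 62832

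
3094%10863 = 3094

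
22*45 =990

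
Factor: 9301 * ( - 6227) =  - 57917327 = - 13^1*71^1 * 131^1*479^1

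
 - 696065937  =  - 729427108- -33361171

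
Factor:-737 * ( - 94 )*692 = 47940376 = 2^3*11^1*47^1*67^1*173^1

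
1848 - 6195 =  - 4347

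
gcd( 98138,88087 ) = 1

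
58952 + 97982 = 156934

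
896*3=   2688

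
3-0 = 3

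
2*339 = 678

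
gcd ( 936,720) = 72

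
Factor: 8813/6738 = 2^(-1 )*3^ ( -1 ) * 7^1*1123^( - 1)*1259^1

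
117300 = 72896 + 44404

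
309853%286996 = 22857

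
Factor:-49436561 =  - 17^1 *29^1*149^1*673^1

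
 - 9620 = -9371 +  - 249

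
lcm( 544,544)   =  544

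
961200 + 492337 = 1453537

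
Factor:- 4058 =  - 2^1*2029^1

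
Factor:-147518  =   - 2^1 * 7^1*41^1* 257^1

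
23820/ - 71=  - 336 + 36/71 = - 335.49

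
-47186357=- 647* 72931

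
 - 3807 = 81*( - 47 ) 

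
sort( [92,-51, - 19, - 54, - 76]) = [ - 76, - 54, - 51,- 19,92]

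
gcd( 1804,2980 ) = 4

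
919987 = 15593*59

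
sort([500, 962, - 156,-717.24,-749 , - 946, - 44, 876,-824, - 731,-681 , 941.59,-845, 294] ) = [-946, - 845,-824, - 749,-731, - 717.24,  -  681,-156 ,-44, 294, 500, 876,  941.59, 962 ]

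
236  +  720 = 956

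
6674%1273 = 309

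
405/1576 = 405/1576 = 0.26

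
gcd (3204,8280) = 36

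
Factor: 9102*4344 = 39539088 =2^4*3^2*37^1*41^1 * 181^1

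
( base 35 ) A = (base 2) 1010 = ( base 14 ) a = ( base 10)10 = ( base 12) A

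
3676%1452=772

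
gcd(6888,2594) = 2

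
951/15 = 63  +  2/5 =63.40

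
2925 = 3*975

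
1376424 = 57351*24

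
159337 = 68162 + 91175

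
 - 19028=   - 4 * 4757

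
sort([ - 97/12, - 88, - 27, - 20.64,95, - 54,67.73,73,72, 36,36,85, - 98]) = [ - 98, - 88, - 54, - 27, - 20.64, - 97/12, 36,  36,67.73,72 , 73,85,95]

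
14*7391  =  103474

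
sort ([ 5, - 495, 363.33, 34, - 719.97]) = [ - 719.97 , - 495, 5,34, 363.33]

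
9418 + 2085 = 11503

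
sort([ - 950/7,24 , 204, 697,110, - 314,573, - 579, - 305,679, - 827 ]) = [- 827, - 579, - 314,- 305, - 950/7,24,110,204,573, 679,697]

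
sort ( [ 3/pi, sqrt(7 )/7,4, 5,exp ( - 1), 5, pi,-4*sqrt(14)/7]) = [ - 4 * sqrt(14 )/7,exp( - 1 ), sqrt(7 )/7,3/pi,pi,4, 5,5] 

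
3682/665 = 526/95 = 5.54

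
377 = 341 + 36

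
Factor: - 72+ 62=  - 2^1*5^1 = -10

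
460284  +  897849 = 1358133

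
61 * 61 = 3721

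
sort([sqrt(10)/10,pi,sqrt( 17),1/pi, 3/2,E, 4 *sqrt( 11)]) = [ sqrt( 10) /10,1/pi,3/2,E, pi, sqrt( 17),4 *sqrt(  11) ] 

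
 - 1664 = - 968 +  - 696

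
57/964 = 57/964 = 0.06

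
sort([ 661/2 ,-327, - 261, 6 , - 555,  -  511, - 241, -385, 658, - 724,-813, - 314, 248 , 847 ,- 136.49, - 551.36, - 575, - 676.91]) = [ - 813,-724 , - 676.91, - 575,-555, - 551.36, -511,  -  385, - 327, - 314, - 261, - 241,-136.49, 6 , 248, 661/2, 658, 847]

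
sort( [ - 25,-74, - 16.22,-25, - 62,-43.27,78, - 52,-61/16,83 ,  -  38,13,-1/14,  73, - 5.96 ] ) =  [ - 74, -62, -52, - 43.27, - 38, - 25,-25, - 16.22,  -  5.96, - 61/16,-1/14,13, 73,78, 83] 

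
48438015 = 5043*9605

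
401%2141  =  401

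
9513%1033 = 216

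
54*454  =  24516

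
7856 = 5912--1944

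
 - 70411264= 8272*( - 8512 ) 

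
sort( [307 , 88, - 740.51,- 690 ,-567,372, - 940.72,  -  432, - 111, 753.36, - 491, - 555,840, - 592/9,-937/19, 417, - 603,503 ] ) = [ - 940.72,-740.51,- 690 ,- 603, - 567, - 555, - 491 , - 432, - 111 , - 592/9,-937/19,88,307, 372, 417, 503,753.36 , 840]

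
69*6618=456642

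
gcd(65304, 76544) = 8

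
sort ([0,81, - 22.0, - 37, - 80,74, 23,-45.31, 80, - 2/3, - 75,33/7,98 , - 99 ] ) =[-99, -80, - 75, - 45.31, - 37, - 22.0,-2/3,0,33/7, 23,74, 80 , 81,98]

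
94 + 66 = 160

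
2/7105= 2/7105 =0.00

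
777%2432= 777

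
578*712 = 411536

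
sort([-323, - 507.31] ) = [ - 507.31 ,- 323]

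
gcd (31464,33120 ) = 1656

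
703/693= 703/693 = 1.01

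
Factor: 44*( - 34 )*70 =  - 104720 = -2^4  *5^1*7^1* 11^1*17^1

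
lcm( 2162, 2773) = 127558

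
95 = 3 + 92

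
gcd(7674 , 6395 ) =1279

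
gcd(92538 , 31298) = 2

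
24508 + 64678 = 89186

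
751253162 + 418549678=1169802840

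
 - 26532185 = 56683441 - 83215626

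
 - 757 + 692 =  - 65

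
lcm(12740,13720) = 178360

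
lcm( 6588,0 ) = 0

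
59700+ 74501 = 134201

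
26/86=13/43 = 0.30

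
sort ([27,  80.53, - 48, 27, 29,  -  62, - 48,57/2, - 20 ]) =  [-62,  -  48,  -  48, - 20, 27, 27, 57/2, 29,80.53] 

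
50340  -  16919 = 33421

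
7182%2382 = 36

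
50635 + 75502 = 126137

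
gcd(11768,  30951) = 1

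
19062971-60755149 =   -  41692178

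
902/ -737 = - 82/67 = - 1.22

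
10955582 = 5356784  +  5598798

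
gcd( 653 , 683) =1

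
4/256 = 1/64 = 0.02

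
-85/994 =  - 1 + 909/994 = -0.09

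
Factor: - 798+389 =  - 409 = - 409^1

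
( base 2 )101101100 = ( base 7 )1030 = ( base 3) 111111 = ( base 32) BC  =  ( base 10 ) 364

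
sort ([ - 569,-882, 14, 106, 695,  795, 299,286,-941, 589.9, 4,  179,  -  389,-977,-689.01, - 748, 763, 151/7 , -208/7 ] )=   [ - 977, - 941,-882, - 748, - 689.01, - 569, -389, - 208/7 , 4,14,151/7, 106,  179, 286,299 , 589.9,695, 763, 795]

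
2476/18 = 1238/9= 137.56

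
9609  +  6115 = 15724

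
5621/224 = 803/32 =25.09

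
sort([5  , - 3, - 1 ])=[ - 3,-1, 5]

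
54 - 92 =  - 38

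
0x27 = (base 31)18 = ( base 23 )1g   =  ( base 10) 39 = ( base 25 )1E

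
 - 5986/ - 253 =5986/253 = 23.66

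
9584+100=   9684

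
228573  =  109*2097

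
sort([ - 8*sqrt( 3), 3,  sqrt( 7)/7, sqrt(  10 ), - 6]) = [ -8*sqrt( 3), -6 , sqrt( 7 )/7,3,sqrt( 10 )]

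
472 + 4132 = 4604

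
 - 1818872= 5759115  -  7577987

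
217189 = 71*3059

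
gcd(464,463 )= 1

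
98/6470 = 49/3235 = 0.02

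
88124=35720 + 52404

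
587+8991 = 9578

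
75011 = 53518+21493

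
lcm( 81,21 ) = 567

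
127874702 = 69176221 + 58698481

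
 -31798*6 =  - 190788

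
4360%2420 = 1940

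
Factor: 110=2^1*5^1*11^1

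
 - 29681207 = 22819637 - 52500844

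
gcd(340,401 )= 1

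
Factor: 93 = 3^1*31^1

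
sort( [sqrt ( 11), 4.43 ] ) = [ sqrt(11 ), 4.43]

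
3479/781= 49/11 = 4.45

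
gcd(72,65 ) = 1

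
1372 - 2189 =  -817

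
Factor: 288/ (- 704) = -2^( - 1)*3^2*11^( - 1)=- 9/22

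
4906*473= 2320538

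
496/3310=248/1655 =0.15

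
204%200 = 4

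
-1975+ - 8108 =-10083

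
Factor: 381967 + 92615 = 474582 = 2^1*3^1 * 19^1*23^1*181^1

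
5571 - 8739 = -3168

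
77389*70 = 5417230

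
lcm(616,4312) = 4312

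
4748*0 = 0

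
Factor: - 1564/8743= -2^2*7^( - 1)*17^1*23^1*1249^( - 1)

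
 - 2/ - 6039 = 2/6039  =  0.00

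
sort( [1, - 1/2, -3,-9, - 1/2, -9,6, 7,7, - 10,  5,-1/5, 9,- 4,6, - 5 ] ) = [-10, - 9,  -  9, - 5 ,-4,-3, -1/2, - 1/2, - 1/5 , 1, 5,6, 6, 7, 7, 9 ] 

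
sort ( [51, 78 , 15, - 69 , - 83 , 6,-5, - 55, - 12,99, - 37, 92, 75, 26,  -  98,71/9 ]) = [  -  98  , - 83, -69, - 55, -37,- 12, - 5,  6, 71/9,15,  26,51, 75,78,92,99] 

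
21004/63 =333 +25/63 = 333.40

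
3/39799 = 3/39799= 0.00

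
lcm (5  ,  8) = 40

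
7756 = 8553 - 797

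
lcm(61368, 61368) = 61368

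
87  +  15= 102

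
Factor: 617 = 617^1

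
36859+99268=136127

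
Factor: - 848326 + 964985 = 43^1*2713^1 = 116659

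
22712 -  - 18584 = 41296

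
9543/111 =3181/37  =  85.97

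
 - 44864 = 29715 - 74579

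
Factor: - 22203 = -3^2*2467^1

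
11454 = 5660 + 5794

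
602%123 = 110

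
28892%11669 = 5554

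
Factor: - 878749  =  -878749^1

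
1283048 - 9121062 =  - 7838014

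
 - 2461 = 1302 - 3763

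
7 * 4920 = 34440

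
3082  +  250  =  3332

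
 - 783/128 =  - 783/128 = -  6.12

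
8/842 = 4/421 = 0.01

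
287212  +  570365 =857577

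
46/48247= 46/48247 = 0.00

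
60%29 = 2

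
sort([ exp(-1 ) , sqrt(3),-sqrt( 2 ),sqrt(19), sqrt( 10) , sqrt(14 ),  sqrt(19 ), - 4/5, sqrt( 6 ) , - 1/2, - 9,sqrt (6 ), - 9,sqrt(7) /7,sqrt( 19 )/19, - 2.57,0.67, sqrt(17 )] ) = [ - 9, - 9, - 2.57, - sqrt(2 ), - 4/5, - 1/2,  sqrt (19) /19,exp(  -  1 ),sqrt(7 )/7, 0.67,  sqrt( 3 ),sqrt(6 ), sqrt ( 6 ),  sqrt( 10 ),  sqrt(14 ), sqrt( 17) , sqrt(19),  sqrt (19) ]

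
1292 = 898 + 394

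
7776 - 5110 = 2666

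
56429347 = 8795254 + 47634093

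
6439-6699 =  - 260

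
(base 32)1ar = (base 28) 1KR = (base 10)1371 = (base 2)10101011011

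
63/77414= 63/77414 = 0.00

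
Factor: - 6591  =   - 3^1 *13^3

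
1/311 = 1/311 = 0.00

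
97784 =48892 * 2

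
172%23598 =172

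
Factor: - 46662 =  - 2^1*3^1 * 7^1*11^1*101^1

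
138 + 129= 267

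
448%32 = 0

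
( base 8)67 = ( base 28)1R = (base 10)55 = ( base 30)1p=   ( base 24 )27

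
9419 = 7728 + 1691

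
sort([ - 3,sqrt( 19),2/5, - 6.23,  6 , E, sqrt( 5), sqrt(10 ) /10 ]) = [ - 6.23, - 3,sqrt(10)/10, 2/5,sqrt(5), E , sqrt (19 ),  6]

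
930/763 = 930/763= 1.22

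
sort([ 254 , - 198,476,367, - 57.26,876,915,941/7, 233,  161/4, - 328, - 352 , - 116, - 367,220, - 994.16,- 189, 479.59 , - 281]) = [ - 994.16, - 367, - 352, - 328, - 281, - 198 , - 189 , - 116, - 57.26,161/4, 941/7, 220,233,254 , 367, 476,479.59,  876, 915]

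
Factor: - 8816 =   -  2^4*19^1*29^1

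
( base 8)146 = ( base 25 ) 42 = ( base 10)102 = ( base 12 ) 86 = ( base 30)3c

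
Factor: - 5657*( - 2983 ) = 16874831 = 19^1 *157^1*5657^1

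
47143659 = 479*98421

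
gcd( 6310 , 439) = 1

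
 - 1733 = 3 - 1736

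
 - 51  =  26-77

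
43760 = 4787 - - 38973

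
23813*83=1976479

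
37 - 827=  - 790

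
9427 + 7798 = 17225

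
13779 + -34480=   -  20701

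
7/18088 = 1/2584   =  0.00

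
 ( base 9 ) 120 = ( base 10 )99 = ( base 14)71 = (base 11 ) 90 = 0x63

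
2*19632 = 39264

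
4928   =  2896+2032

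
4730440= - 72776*(-65 )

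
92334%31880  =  28574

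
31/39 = 31/39=0.79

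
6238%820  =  498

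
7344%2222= 678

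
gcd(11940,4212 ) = 12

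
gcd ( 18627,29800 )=1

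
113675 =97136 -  - 16539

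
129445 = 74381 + 55064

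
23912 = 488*49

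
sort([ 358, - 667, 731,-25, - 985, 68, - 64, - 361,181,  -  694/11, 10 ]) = [ - 985, - 667 , - 361, - 64 , -694/11, - 25,10, 68, 181,358, 731]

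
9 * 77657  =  698913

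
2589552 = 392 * 6606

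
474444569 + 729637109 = 1204081678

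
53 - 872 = - 819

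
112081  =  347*323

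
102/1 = 102 = 102.00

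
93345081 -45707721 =47637360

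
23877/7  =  3411 = 3411.00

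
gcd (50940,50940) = 50940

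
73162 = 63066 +10096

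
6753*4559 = 30786927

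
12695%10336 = 2359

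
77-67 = 10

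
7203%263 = 102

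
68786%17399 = 16589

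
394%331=63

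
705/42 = 235/14 = 16.79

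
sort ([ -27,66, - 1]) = [ - 27, - 1,66] 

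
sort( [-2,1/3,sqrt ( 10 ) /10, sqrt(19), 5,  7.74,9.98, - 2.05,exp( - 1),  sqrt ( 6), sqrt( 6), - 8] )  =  [ -8, - 2.05, - 2, sqrt (10) /10,  1/3,exp( - 1),sqrt( 6),sqrt(6) , sqrt( 19 ) , 5,7.74, 9.98]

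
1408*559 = 787072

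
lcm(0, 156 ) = 0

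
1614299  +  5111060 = 6725359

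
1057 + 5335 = 6392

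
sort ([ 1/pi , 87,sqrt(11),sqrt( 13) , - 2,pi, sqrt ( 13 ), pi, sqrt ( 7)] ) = [ - 2,  1/pi,sqrt(7 ) , pi,pi , sqrt(11 ),sqrt (13 ), sqrt( 13 ),87 ]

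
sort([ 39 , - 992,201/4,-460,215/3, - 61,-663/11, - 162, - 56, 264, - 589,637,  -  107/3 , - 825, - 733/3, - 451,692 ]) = [ - 992  , - 825, - 589, - 460, - 451,-733/3, - 162,- 61, - 663/11, - 56, -107/3,39  ,  201/4,215/3, 264, 637,692 ]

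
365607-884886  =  -519279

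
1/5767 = 1/5767  =  0.00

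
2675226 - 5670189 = -2994963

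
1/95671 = 1/95671 = 0.00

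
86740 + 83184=169924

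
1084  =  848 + 236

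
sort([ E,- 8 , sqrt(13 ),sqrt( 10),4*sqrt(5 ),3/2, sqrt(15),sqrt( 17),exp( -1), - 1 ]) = [- 8, - 1 , exp ( - 1 ),3/2, E,  sqrt( 10 ), sqrt(13) , sqrt ( 15),sqrt( 17 ), 4*sqrt( 5) ]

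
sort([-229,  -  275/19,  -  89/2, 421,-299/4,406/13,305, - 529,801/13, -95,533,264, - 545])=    [ - 545, - 529, - 229,  -  95,-299/4,- 89/2,-275/19,406/13,801/13, 264,  305,421,533] 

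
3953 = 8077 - 4124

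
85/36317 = 85/36317 =0.00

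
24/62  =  12/31   =  0.39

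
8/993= 8/993 = 0.01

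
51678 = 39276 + 12402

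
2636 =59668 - 57032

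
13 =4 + 9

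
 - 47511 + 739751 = 692240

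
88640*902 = 79953280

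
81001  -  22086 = 58915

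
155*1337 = 207235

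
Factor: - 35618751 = - 3^3* 7^1 * 188459^1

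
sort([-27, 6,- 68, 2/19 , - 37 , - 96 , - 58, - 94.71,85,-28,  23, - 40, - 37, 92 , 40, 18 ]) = [ - 96, - 94.71, - 68 , - 58, - 40 ,  -  37, - 37,-28, - 27 , 2/19, 6, 18, 23 , 40,85,92] 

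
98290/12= 8190 + 5/6 =8190.83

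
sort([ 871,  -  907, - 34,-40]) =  [ - 907, - 40, - 34, 871]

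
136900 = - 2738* (- 50 ) 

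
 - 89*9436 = - 839804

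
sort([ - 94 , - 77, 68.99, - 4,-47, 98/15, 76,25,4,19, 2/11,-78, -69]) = [ - 94, - 78 ,-77, - 69, - 47 , - 4,2/11,  4, 98/15, 19, 25, 68.99, 76 ]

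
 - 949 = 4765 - 5714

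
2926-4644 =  - 1718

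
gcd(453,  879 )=3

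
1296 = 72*18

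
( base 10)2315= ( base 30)2H5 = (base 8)4413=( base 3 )10011202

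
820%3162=820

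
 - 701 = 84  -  785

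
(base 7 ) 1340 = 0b1000000110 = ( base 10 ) 518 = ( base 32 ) g6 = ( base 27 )J5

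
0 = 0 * 78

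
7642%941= 114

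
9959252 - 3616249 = 6343003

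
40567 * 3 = 121701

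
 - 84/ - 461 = 84/461 = 0.18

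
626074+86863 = 712937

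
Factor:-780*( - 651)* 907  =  460556460 = 2^2*3^2*5^1*7^1*13^1*31^1*907^1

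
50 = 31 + 19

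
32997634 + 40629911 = 73627545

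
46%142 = 46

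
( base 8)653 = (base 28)f7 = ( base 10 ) 427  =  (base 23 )ID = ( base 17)182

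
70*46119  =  3228330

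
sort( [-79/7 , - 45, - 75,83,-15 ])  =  [-75, - 45, - 15,  -  79/7,83 ]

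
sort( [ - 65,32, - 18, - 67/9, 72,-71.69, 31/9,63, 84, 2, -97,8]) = [ - 97, - 71.69, - 65,  -  18, - 67/9,2,31/9, 8,32, 63, 72,84 ] 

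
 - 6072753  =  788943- 6861696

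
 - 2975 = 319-3294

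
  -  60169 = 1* (  -  60169 ) 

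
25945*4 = 103780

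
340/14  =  170/7 = 24.29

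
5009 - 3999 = 1010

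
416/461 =416/461= 0.90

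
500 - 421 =79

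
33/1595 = 3/145 = 0.02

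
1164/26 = 582/13 = 44.77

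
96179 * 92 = 8848468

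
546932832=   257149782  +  289783050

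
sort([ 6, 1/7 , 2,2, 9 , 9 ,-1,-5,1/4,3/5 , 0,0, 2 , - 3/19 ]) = [-5, - 1 , -3/19,0 , 0,1/7, 1/4, 3/5,2,2, 2, 6,9 , 9 ] 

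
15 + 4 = 19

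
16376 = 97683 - 81307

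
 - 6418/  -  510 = 12 + 149/255  =  12.58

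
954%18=0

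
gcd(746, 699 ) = 1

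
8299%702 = 577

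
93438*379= 35413002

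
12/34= 6/17 = 0.35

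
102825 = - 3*( - 34275 )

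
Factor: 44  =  2^2*11^1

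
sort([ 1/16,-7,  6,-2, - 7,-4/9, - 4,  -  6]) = [ - 7,- 7, -6, - 4,- 2, - 4/9, 1/16,6]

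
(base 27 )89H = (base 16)17CC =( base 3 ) 22100122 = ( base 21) DH2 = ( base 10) 6092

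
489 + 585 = 1074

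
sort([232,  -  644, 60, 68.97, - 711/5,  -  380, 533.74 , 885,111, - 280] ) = [- 644, - 380, - 280, - 711/5 , 60 , 68.97, 111, 232,  533.74,885]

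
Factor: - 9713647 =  - 17^1 * 37^1*15443^1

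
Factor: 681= 3^1*227^1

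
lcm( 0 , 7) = 0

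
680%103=62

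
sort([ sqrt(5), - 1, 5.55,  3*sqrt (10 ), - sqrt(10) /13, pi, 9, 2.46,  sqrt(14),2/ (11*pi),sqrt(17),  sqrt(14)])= [ - 1, - sqrt( 10)/13,2/ (11 * pi), sqrt(5),  2.46,pi , sqrt(14 ),sqrt( 14 ), sqrt(17) , 5.55, 9, 3 * sqrt( 10 )]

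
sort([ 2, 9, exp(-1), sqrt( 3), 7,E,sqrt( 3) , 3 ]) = [exp( - 1),  sqrt( 3 ), sqrt( 3 ),2, E,3, 7, 9] 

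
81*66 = 5346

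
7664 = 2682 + 4982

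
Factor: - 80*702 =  - 56160 = - 2^5*3^3*5^1* 13^1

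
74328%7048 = 3848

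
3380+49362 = 52742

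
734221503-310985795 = 423235708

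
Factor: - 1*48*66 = -3168= - 2^5*3^2*11^1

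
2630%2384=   246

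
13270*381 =5055870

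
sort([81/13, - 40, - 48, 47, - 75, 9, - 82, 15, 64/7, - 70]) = [ - 82, - 75, - 70, - 48, - 40, 81/13, 9, 64/7, 15, 47]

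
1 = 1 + 0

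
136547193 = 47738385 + 88808808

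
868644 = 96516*9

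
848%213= 209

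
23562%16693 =6869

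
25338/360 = 70  +  23/60= 70.38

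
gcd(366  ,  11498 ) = 2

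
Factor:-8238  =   - 2^1*3^1*1373^1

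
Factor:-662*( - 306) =202572 = 2^2 * 3^2* 17^1*331^1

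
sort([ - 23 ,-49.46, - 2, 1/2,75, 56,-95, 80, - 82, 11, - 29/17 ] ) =[ - 95, - 82, - 49.46, - 23, - 2, -29/17, 1/2,11,56, 75,80 ] 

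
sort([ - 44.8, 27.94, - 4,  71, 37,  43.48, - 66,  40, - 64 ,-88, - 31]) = [ - 88, - 66,  -  64,  -  44.8, - 31 , - 4,27.94,37,  40,43.48, 71]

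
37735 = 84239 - 46504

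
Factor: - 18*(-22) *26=10296 = 2^3*3^2*11^1*13^1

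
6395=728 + 5667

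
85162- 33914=51248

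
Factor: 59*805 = 5^1*7^1*23^1*59^1 = 47495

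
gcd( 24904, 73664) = 8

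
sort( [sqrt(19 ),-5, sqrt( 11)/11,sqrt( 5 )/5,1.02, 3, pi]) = [ - 5,  sqrt( 11) /11, sqrt( 5 ) /5, 1.02 , 3,  pi, sqrt( 19 )]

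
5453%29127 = 5453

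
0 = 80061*0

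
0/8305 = 0= 0.00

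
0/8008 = 0 =0.00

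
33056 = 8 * 4132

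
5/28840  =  1/5768 = 0.00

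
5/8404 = 5/8404 = 0.00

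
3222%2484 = 738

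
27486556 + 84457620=111944176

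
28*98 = 2744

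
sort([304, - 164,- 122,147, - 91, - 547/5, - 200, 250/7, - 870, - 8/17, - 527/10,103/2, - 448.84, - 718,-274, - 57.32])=[ - 870, - 718, - 448.84, - 274, - 200, - 164, - 122, - 547/5, - 91, - 57.32,-527/10, - 8/17,250/7,103/2,  147,304]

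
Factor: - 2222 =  - 2^1*11^1*101^1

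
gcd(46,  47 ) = 1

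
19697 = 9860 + 9837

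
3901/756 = 3901/756 = 5.16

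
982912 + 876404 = 1859316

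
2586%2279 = 307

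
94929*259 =24586611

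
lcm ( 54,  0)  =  0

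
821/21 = 821/21 =39.10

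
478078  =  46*10393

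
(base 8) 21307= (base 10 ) 8903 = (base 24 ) FAN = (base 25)e63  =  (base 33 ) 85Q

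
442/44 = 221/22 = 10.05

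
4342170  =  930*4669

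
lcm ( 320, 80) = 320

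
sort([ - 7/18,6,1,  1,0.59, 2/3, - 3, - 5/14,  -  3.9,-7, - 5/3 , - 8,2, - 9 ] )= [ - 9,- 8,-7, - 3.9 ,  -  3, - 5/3,- 7/18,-5/14 , 0.59,2/3,1,1,2, 6]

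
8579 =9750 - 1171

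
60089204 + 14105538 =74194742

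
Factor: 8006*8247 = 2^1*3^1*2749^1 * 4003^1 = 66025482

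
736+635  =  1371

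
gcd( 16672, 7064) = 8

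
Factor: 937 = 937^1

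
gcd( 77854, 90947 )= 1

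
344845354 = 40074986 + 304770368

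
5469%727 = 380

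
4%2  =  0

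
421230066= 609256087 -188026021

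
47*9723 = 456981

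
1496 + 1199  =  2695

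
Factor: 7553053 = 491^1 * 15383^1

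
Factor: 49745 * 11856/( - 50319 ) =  - 196592240/16773  =  - 2^4*3^( - 1)*5^1*13^1*19^1*5591^( - 1)*9949^1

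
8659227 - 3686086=4973141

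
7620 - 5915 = 1705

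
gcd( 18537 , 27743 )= 1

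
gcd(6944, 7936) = 992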